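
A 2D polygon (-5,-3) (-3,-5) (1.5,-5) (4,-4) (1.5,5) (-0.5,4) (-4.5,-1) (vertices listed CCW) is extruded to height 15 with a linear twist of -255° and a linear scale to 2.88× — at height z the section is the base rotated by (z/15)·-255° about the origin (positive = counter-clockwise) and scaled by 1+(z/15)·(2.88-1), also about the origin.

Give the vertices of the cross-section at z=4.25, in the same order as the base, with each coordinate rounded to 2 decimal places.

Cross-section at z=4.25: (-6.72,5.90) (-8.70,2.04) (-6.60,-4.53) (-3.97,-7.71) (8.00,0.15) (5.61,2.60) (-3.56,6.10)

t = z/height = 4.25/15 = 0.283333
s = 1 + (scale-1)·z/height = 1 + (2.88-1)·4.25/15 = 1.532667
θ = twist·z/height = -255°·4.25/15 = -72.2500° = -1.261000 rad
cos θ = 0.304864, sin θ = -0.952396 (intermediates below are computed at full precision and shown rounded to 5 d.p.)
v1: (-5,-3) → rotate → (-4.38151,3.84739) → ×s → (-6.71539,5.89676) → (-6.72,5.90)
v2: (-3,-5) → rotate → (-5.67657,1.33287) → ×s → (-8.70029,2.04284) → (-8.70,2.04)
v3: (1.5,-5) → rotate → (-4.30468,-2.95292) → ×s → (-6.59764,-4.52583) → (-6.60,-4.53)
v4: (4,-4) → rotate → (-2.59013,-5.02904) → ×s → (-3.96980,-7.70784) → (-3.97,-7.71)
v5: (1.5,5) → rotate → (5.21928,0.09573) → ×s → (7.99941,0.14672) → (8.00,0.15)
v6: (-0.5,4) → rotate → (3.65715,1.69566) → ×s → (5.60519,2.59887) → (5.61,2.60)
v7: (-4.5,-1) → rotate → (-2.32429,3.98092) → ×s → (-3.56235,6.10142) → (-3.56,6.10)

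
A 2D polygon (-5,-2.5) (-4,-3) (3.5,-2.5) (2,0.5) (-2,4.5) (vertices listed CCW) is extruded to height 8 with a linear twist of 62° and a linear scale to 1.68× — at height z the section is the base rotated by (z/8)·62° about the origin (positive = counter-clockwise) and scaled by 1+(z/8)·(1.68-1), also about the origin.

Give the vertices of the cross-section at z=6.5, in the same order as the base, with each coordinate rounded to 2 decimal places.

Cross-section at z=6.5: (-1.96,-8.45) (-0.37,-7.75) (6.45,1.71) (1.38,2.89) (-7.36,2.06)

t = z/height = 6.5/8 = 0.8125
s = 1 + (scale-1)·z/height = 1 + (1.68-1)·6.5/8 = 1.552500
θ = twist·z/height = 62°·6.5/8 = 50.3750° = 0.879210 rad
cos θ = 0.637760, sin θ = 0.770235 (intermediates below are computed at full precision and shown rounded to 5 d.p.)
v1: (-5,-2.5) → rotate → (-1.26321,-5.44558) → ×s → (-1.96114,-8.45426) → (-1.96,-8.45)
v2: (-4,-3) → rotate → (-0.24034,-4.99422) → ×s → (-0.37312,-7.75353) → (-0.37,-7.75)
v3: (3.5,-2.5) → rotate → (4.15775,1.10142) → ×s → (6.45490,1.70996) → (6.45,1.71)
v4: (2,0.5) → rotate → (0.89040,1.85935) → ×s → (1.38235,2.88664) → (1.38,2.89)
v5: (-2,4.5) → rotate → (-4.74158,1.32945) → ×s → (-7.36130,2.06397) → (-7.36,2.06)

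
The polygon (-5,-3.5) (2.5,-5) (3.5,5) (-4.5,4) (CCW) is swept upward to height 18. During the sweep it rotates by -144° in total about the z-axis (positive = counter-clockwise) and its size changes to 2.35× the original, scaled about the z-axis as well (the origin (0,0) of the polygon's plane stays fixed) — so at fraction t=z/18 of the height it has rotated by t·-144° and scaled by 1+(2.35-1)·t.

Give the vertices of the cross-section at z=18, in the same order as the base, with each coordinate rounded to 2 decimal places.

t = z/height = 18/18 = 1
s = 1 + (scale-1)·z/height = 1 + (2.35-1)·18/18 = 2.350000
θ = twist·z/height = -144°·18/18 = -144.0000° = -2.513274 rad
cos θ = -0.809017, sin θ = -0.587785 (intermediates below are computed at full precision and shown rounded to 5 d.p.)
v1: (-5,-3.5) → rotate → (1.98784,5.77049) → ×s → (4.67142,13.56064) → (4.67,13.56)
v2: (2.5,-5) → rotate → (-4.96147,2.57562) → ×s → (-11.65945,6.05271) → (-11.66,6.05)
v3: (3.5,5) → rotate → (0.10737,-6.10233) → ×s → (0.25231,-14.34048) → (0.25,-14.34)
v4: (-4.5,4) → rotate → (5.99172,-0.59103) → ×s → (14.08054,-1.38893) → (14.08,-1.39)

Cross-section at z=18: (4.67,13.56) (-11.66,6.05) (0.25,-14.34) (14.08,-1.39)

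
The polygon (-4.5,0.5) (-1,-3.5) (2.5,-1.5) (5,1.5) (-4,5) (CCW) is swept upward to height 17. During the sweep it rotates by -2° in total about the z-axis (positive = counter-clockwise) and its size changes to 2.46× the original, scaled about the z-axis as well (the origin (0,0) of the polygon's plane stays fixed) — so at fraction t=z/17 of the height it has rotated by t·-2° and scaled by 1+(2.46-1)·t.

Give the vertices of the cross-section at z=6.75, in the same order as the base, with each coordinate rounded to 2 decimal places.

t = z/height = 6.75/17 = 0.397059
s = 1 + (scale-1)·z/height = 1 + (2.46-1)·6.75/17 = 1.579706
θ = twist·z/height = -2°·6.75/17 = -0.7941° = -0.013860 rad
cos θ = 0.999904, sin θ = -0.013860 (intermediates below are computed at full precision and shown rounded to 5 d.p.)
v1: (-4.5,0.5) → rotate → (-4.49264,0.56232) → ×s → (-7.09705,0.88830) → (-7.10,0.89)
v2: (-1,-3.5) → rotate → (-1.04841,-3.48580) → ×s → (-1.65618,-5.50655) → (-1.66,-5.51)
v3: (2.5,-1.5) → rotate → (2.47897,-1.53450) → ×s → (3.91604,-2.42407) → (3.92,-2.42)
v4: (5,1.5) → rotate → (5.02031,1.43056) → ×s → (7.93061,2.25986) → (7.93,2.26)
v5: (-4,5) → rotate → (-3.93032,5.05496) → ×s → (-6.20875,7.98535) → (-6.21,7.99)

Cross-section at z=6.75: (-7.10,0.89) (-1.66,-5.51) (3.92,-2.42) (7.93,2.26) (-6.21,7.99)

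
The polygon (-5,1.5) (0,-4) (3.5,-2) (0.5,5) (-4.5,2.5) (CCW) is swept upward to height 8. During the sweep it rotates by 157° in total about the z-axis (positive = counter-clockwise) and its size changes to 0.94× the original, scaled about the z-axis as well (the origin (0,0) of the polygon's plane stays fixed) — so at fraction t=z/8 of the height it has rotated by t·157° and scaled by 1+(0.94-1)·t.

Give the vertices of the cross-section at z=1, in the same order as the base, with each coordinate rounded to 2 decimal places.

t = z/height = 1/8 = 0.125
s = 1 + (scale-1)·z/height = 1 + (0.94-1)·1/8 = 0.992500
θ = twist·z/height = 157°·1/8 = 19.6250° = 0.342521 rad
cos θ = 0.941911, sin θ = 0.335863 (intermediates below are computed at full precision and shown rounded to 5 d.p.)
v1: (-5,1.5) → rotate → (-5.21335,-0.26645) → ×s → (-5.17425,-0.26445) → (-5.17,-0.26)
v2: (0,-4) → rotate → (1.34345,-3.76764) → ×s → (1.33337,-3.73939) → (1.33,-3.74)
v3: (3.5,-2) → rotate → (3.96841,-0.70830) → ×s → (3.93865,-0.70299) → (3.94,-0.70)
v4: (0.5,5) → rotate → (-1.20836,4.87749) → ×s → (-1.19929,4.84091) → (-1.20,4.84)
v5: (-4.5,2.5) → rotate → (-5.07826,0.84340) → ×s → (-5.04017,0.83707) → (-5.04,0.84)

Cross-section at z=1: (-5.17,-0.26) (1.33,-3.74) (3.94,-0.70) (-1.20,4.84) (-5.04,0.84)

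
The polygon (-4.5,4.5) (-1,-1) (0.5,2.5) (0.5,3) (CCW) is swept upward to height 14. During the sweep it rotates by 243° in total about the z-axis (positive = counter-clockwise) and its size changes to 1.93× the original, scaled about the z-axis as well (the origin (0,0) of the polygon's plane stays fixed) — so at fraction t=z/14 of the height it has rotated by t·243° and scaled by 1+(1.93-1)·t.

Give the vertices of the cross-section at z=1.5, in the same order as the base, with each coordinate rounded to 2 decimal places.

Cross-section at z=1.5: (-6.62,2.27) (-0.51,-1.47) (-0.71,2.71) (-0.95,3.21)

t = z/height = 1.5/14 = 0.107143
s = 1 + (scale-1)·z/height = 1 + (1.93-1)·1.5/14 = 1.099643
θ = twist·z/height = 243°·1.5/14 = 26.0357° = 0.454409 rad
cos θ = 0.898521, sin θ = 0.438931 (intermediates below are computed at full precision and shown rounded to 5 d.p.)
v1: (-4.5,4.5) → rotate → (-6.01853,2.06815) → ×s → (-6.61824,2.27423) → (-6.62,2.27)
v2: (-1,-1) → rotate → (-0.45959,-1.33745) → ×s → (-0.50538,-1.47072) → (-0.51,-1.47)
v3: (0.5,2.5) → rotate → (-0.64807,2.46577) → ×s → (-0.71264,2.71146) → (-0.71,2.71)
v4: (0.5,3) → rotate → (-0.86753,2.91503) → ×s → (-0.95398,3.20549) → (-0.95,3.21)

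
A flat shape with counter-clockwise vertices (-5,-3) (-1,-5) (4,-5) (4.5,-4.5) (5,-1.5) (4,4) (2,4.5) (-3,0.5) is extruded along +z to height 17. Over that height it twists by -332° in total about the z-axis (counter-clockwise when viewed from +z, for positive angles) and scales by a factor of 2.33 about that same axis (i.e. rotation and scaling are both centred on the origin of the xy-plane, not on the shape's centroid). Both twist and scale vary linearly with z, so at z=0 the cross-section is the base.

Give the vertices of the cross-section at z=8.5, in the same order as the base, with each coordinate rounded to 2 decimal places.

Cross-section at z=8.5: (6.87,6.86) (-0.40,8.48) (-8.48,6.47) (-9.08,5.46) (-8.68,0.41) (-4.85,-8.07) (-1.42,-8.08) (5.05,0.40)

t = z/height = 8.5/17 = 0.5
s = 1 + (scale-1)·z/height = 1 + (2.33-1)·8.5/17 = 1.665000
θ = twist·z/height = -332°·8.5/17 = -166.0000° = -2.897247 rad
cos θ = -0.970296, sin θ = -0.241922 (intermediates below are computed at full precision and shown rounded to 5 d.p.)
v1: (-5,-3) → rotate → (4.12571,4.12050) → ×s → (6.86931,6.86063) → (6.87,6.86)
v2: (-1,-5) → rotate → (-0.23931,5.09340) → ×s → (-0.39846,8.48051) → (-0.40,8.48)
v3: (4,-5) → rotate → (-5.09079,3.88379) → ×s → (-8.47617,6.46651) → (-8.48,6.47)
v4: (4.5,-4.5) → rotate → (-5.45498,3.27768) → ×s → (-9.08254,5.45734) → (-9.08,5.46)
v5: (5,-1.5) → rotate → (-5.21436,0.24583) → ×s → (-8.68191,0.40931) → (-8.68,0.41)
v6: (4,4) → rotate → (-2.91350,-4.84887) → ×s → (-4.85097,-8.07337) → (-4.85,-8.07)
v7: (2,4.5) → rotate → (-0.85194,-4.85017) → ×s → (-1.41848,-8.07554) → (-1.42,-8.08)
v8: (-3,0.5) → rotate → (3.03185,0.24062) → ×s → (5.04803,0.40063) → (5.05,0.40)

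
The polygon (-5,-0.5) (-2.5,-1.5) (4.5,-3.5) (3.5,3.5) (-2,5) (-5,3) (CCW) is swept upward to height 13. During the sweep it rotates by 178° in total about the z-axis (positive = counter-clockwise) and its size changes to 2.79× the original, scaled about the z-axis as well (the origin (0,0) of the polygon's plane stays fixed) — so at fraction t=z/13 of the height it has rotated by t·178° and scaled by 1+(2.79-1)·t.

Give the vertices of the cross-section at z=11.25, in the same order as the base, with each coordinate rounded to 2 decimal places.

Cross-section at z=11.25: (12.02,-4.43) (7.40,0.65) (-6.41,13.04) (-11.93,-4.12) (-1.00,-13.69) (8.11,-12.45)

t = z/height = 11.25/13 = 0.865385
s = 1 + (scale-1)·z/height = 1 + (2.79-1)·11.25/13 = 2.549038
θ = twist·z/height = 178°·11.25/13 = 154.0385° = 2.688478 rad
cos θ = -0.899088, sin θ = 0.437768 (intermediates below are computed at full precision and shown rounded to 5 d.p.)
v1: (-5,-0.5) → rotate → (4.71432,-1.73929) → ×s → (12.01699,-4.43353) → (12.02,-4.43)
v2: (-2.5,-1.5) → rotate → (2.90437,0.25421) → ×s → (7.40336,0.64800) → (7.40,0.65)
v3: (4.5,-3.5) → rotate → (-2.51371,5.11676) → ×s → (-6.40754,13.04283) → (-6.41,13.04)
v4: (3.5,3.5) → rotate → (-4.67900,-1.61462) → ×s → (-11.92694,-4.11573) → (-11.93,-4.12)
v5: (-2,5) → rotate → (-0.39066,-5.37098) → ×s → (-0.99581,-13.69082) → (-1.00,-13.69)
v6: (-5,3) → rotate → (3.18214,-4.88610) → ×s → (8.11139,-12.45486) → (8.11,-12.45)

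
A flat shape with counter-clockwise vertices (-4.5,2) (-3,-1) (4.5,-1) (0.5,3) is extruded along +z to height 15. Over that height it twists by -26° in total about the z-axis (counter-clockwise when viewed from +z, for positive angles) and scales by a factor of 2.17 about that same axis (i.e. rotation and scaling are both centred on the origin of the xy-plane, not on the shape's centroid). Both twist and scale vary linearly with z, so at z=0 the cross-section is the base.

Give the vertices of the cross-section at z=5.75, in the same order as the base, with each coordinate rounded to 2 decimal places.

t = z/height = 5.75/15 = 0.383333
s = 1 + (scale-1)·z/height = 1 + (2.17-1)·5.75/15 = 1.448500
θ = twist·z/height = -26°·5.75/15 = -9.9667° = -0.173951 rad
cos θ = 0.984909, sin θ = -0.173075 (intermediates below are computed at full precision and shown rounded to 5 d.p.)
v1: (-4.5,2) → rotate → (-4.08594,2.74866) → ×s → (-5.91848,3.98143) → (-5.92,3.98)
v2: (-3,-1) → rotate → (-3.12780,-0.46568) → ×s → (-4.53062,-0.67454) → (-4.53,-0.67)
v3: (4.5,-1) → rotate → (4.25901,-1.76375) → ×s → (6.16918,-2.55479) → (6.17,-2.55)
v4: (0.5,3) → rotate → (1.01168,2.86819) → ×s → (1.46542,4.15457) → (1.47,4.15)

Cross-section at z=5.75: (-5.92,3.98) (-4.53,-0.67) (6.17,-2.55) (1.47,4.15)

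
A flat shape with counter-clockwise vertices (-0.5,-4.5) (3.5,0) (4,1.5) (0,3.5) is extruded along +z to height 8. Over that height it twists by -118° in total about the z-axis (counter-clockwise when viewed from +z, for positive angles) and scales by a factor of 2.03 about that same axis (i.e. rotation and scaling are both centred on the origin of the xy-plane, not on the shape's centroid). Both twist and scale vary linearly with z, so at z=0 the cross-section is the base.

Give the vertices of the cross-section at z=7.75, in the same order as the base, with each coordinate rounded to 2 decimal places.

t = z/height = 7.75/8 = 0.96875
s = 1 + (scale-1)·z/height = 1 + (2.03-1)·7.75/8 = 1.997813
θ = twist·z/height = -118°·7.75/8 = -114.3125° = -1.995130 rad
cos θ = -0.411713, sin θ = -0.911313 (intermediates below are computed at full precision and shown rounded to 5 d.p.)
v1: (-0.5,-4.5) → rotate → (-3.89505,2.30837) → ×s → (-7.78159,4.61168) → (-7.78,4.61)
v2: (3.5,0) → rotate → (-1.44100,-3.18960) → ×s → (-2.87884,-6.37222) → (-2.88,-6.37)
v3: (4,1.5) → rotate → (-0.27988,-4.26282) → ×s → (-0.55915,-8.51632) → (-0.56,-8.52)
v4: (0,3.5) → rotate → (3.18960,-1.44100) → ×s → (6.37222,-2.87884) → (6.37,-2.88)

Cross-section at z=7.75: (-7.78,4.61) (-2.88,-6.37) (-0.56,-8.52) (6.37,-2.88)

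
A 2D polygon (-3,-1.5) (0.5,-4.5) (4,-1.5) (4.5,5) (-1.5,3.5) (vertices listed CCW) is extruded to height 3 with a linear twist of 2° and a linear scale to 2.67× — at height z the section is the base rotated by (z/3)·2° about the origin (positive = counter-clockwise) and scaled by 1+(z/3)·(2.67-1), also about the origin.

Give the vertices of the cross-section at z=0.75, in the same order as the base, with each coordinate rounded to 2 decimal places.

t = z/height = 0.75/3 = 0.25
s = 1 + (scale-1)·z/height = 1 + (2.67-1)·0.75/3 = 1.417500
θ = twist·z/height = 2°·0.75/3 = 0.5000° = 0.008727 rad
cos θ = 0.999962, sin θ = 0.008727 (intermediates below are computed at full precision and shown rounded to 5 d.p.)
v1: (-3,-1.5) → rotate → (-2.98680,-1.52612) → ×s → (-4.23378,-2.16328) → (-4.23,-2.16)
v2: (0.5,-4.5) → rotate → (0.53925,-4.49547) → ×s → (0.76439,-6.37232) → (0.76,-6.37)
v3: (4,-1.5) → rotate → (4.01294,-1.46504) → ×s → (5.68834,-2.07669) → (5.69,-2.08)
v4: (4.5,5) → rotate → (4.45620,5.03908) → ×s → (6.31666,7.14289) → (6.32,7.14)
v5: (-1.5,3.5) → rotate → (-1.53049,3.48678) → ×s → (-2.16946,4.94251) → (-2.17,4.94)

Cross-section at z=0.75: (-4.23,-2.16) (0.76,-6.37) (5.69,-2.08) (6.32,7.14) (-2.17,4.94)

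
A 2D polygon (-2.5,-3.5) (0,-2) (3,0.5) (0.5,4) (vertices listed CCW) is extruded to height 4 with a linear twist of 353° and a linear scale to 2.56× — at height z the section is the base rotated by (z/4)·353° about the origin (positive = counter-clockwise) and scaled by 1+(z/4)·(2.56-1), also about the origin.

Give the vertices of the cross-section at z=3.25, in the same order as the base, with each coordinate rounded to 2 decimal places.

Cross-section at z=3.25: (-9.24,3.13) (-4.34,-1.31) (3.05,-6.18) (9.01,1.54)

t = z/height = 3.25/4 = 0.8125
s = 1 + (scale-1)·z/height = 1 + (2.56-1)·3.25/4 = 2.267500
θ = twist·z/height = 353°·3.25/4 = 286.8125° = 5.005822 rad
cos θ = 0.289241, sin θ = -0.957256 (intermediates below are computed at full precision and shown rounded to 5 d.p.)
v1: (-2.5,-3.5) → rotate → (-4.07350,1.38080) → ×s → (-9.23666,3.13096) → (-9.24,3.13)
v2: (0,-2) → rotate → (-1.91451,-0.57848) → ×s → (-4.34116,-1.31171) → (-4.34,-1.31)
v3: (3,0.5) → rotate → (1.34635,-2.72715) → ×s → (3.05285,-6.18381) → (3.05,-6.18)
v4: (0.5,4) → rotate → (3.97365,0.67833) → ×s → (9.01024,1.53812) → (9.01,1.54)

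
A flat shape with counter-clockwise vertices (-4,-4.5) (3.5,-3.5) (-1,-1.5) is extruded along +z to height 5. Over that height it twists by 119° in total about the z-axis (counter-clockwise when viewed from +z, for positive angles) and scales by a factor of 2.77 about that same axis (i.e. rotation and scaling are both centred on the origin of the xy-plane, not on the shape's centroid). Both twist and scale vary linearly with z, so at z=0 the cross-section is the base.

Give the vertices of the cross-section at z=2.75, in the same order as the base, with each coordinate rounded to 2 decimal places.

Cross-section at z=2.75: (4.80,-10.87) (9.15,3.41) (1.87,-3.03)

t = z/height = 2.75/5 = 0.55
s = 1 + (scale-1)·z/height = 1 + (2.77-1)·2.75/5 = 1.973500
θ = twist·z/height = 119°·2.75/5 = 65.4500° = 1.142318 rad
cos θ = 0.415487, sin θ = 0.909599 (intermediates below are computed at full precision and shown rounded to 5 d.p.)
v1: (-4,-4.5) → rotate → (2.43125,-5.50809) → ×s → (4.79807,-10.87021) → (4.80,-10.87)
v2: (3.5,-3.5) → rotate → (4.63780,1.72939) → ×s → (9.15270,3.41295) → (9.15,3.41)
v3: (-1,-1.5) → rotate → (0.94891,-1.53283) → ×s → (1.87268,-3.02504) → (1.87,-3.03)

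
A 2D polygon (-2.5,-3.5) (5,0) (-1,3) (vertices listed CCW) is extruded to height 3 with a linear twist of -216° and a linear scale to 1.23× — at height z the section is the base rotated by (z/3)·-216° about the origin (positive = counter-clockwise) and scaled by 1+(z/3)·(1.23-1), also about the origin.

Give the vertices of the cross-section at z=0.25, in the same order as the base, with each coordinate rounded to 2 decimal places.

Cross-section at z=0.25: (-3.53,-2.61) (4.85,-1.57) (-0.02,3.22)

t = z/height = 0.25/3 = 0.0833333
s = 1 + (scale-1)·z/height = 1 + (1.23-1)·0.25/3 = 1.019167
θ = twist·z/height = -216°·0.25/3 = -18.0000° = -0.314159 rad
cos θ = 0.951057, sin θ = -0.309017 (intermediates below are computed at full precision and shown rounded to 5 d.p.)
v1: (-2.5,-3.5) → rotate → (-3.45920,-2.55616) → ×s → (-3.52550,-2.60515) → (-3.53,-2.61)
v2: (5,0) → rotate → (4.75528,-1.54508) → ×s → (4.84643,-1.57470) → (4.85,-1.57)
v3: (-1,3) → rotate → (-0.02401,3.16219) → ×s → (-0.02447,3.22280) → (-0.02,3.22)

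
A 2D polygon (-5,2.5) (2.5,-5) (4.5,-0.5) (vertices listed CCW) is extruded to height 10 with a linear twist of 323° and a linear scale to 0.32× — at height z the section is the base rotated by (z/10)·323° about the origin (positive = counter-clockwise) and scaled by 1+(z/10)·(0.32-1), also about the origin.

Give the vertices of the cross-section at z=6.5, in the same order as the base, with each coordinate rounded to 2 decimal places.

t = z/height = 6.5/10 = 0.65
s = 1 + (scale-1)·z/height = 1 + (0.32-1)·6.5/10 = 0.558000
θ = twist·z/height = 323°·6.5/10 = 209.9500° = 3.664319 rad
cos θ = -0.866461, sin θ = -0.499244 (intermediates below are computed at full precision and shown rounded to 5 d.p.)
v1: (-5,2.5) → rotate → (5.58042,0.33007) → ×s → (3.11387,0.18418) → (3.11,0.18)
v2: (2.5,-5) → rotate → (-4.66237,3.08420) → ×s → (-2.60160,1.72098) → (-2.60,1.72)
v3: (4.5,-0.5) → rotate → (-4.14870,-1.81337) → ×s → (-2.31497,-1.01186) → (-2.31,-1.01)

Cross-section at z=6.5: (3.11,0.18) (-2.60,1.72) (-2.31,-1.01)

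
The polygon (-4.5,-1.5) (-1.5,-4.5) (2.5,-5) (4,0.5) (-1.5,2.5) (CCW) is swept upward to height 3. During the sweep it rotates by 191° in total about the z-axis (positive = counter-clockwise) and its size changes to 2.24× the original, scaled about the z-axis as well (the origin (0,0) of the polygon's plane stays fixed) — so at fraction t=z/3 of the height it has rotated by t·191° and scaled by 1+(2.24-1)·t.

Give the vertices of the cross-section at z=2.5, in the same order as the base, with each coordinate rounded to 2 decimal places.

Cross-section at z=2.5: (9.64,-0.40) (6.10,7.47) (-1.14,11.31) (-7.96,1.94) (1.04,-5.84)

t = z/height = 2.5/3 = 0.833333
s = 1 + (scale-1)·z/height = 1 + (2.24-1)·2.5/3 = 2.033333
θ = twist·z/height = 191°·2.5/3 = 159.1667° = 2.777982 rad
cos θ = -0.934619, sin θ = 0.355651 (intermediates below are computed at full precision and shown rounded to 5 d.p.)
v1: (-4.5,-1.5) → rotate → (4.73926,-0.19850) → ×s → (9.63650,-0.40362) → (9.64,-0.40)
v2: (-1.5,-4.5) → rotate → (3.00236,3.67231) → ×s → (6.10479,7.46703) → (6.10,7.47)
v3: (2.5,-5) → rotate → (-0.55829,5.56222) → ×s → (-1.13520,11.30985) → (-1.14,11.31)
v4: (4,0.5) → rotate → (-3.91630,0.95529) → ×s → (-7.96315,1.94243) → (-7.96,1.94)
v5: (-1.5,2.5) → rotate → (0.51280,-2.87002) → ×s → (1.04270,-5.83571) → (1.04,-5.84)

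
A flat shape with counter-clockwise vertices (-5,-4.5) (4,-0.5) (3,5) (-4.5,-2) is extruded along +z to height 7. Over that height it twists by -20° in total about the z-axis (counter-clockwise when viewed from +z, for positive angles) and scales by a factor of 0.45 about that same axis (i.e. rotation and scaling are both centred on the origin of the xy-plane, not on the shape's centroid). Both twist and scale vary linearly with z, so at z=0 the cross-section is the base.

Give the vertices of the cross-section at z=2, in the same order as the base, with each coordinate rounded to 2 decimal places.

t = z/height = 2/7 = 0.285714
s = 1 + (scale-1)·z/height = 1 + (0.45-1)·2/7 = 0.842857
θ = twist·z/height = -20°·2/7 = -5.7143° = -0.099733 rad
cos θ = 0.995031, sin θ = -0.099568 (intermediates below are computed at full precision and shown rounded to 5 d.p.)
v1: (-5,-4.5) → rotate → (-5.42321,-3.97980) → ×s → (-4.57099,-3.35440) → (-4.57,-3.35)
v2: (4,-0.5) → rotate → (3.93034,-0.89579) → ×s → (3.31271,-0.75502) → (3.31,-0.76)
v3: (3,5) → rotate → (3.48293,4.67645) → ×s → (2.93561,3.94158) → (2.94,3.94)
v4: (-4.5,-2) → rotate → (-4.67677,-1.54201) → ×s → (-3.94185,-1.29969) → (-3.94,-1.30)

Cross-section at z=2: (-4.57,-3.35) (3.31,-0.76) (2.94,3.94) (-3.94,-1.30)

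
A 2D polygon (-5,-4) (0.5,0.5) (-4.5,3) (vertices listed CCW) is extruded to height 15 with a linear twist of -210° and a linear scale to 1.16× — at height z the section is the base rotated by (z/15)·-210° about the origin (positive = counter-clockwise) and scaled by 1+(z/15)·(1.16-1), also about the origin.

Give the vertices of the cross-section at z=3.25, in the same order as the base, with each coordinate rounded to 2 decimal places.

Cross-section at z=3.25: (-6.58,0.79) (0.73,-0.01) (-1.05,5.50)

t = z/height = 3.25/15 = 0.216667
s = 1 + (scale-1)·z/height = 1 + (1.16-1)·3.25/15 = 1.034667
θ = twist·z/height = -210°·3.25/15 = -45.5000° = -0.794125 rad
cos θ = 0.700909, sin θ = -0.713250 (intermediates below are computed at full precision and shown rounded to 5 d.p.)
v1: (-5,-4) → rotate → (-6.35755,0.76262) → ×s → (-6.57794,0.78905) → (-6.58,0.79)
v2: (0.5,0.5) → rotate → (0.70708,-0.00617) → ×s → (0.73159,-0.00638) → (0.73,-0.01)
v3: (-4.5,3) → rotate → (-1.01434,5.31235) → ×s → (-1.04950,5.49652) → (-1.05,5.50)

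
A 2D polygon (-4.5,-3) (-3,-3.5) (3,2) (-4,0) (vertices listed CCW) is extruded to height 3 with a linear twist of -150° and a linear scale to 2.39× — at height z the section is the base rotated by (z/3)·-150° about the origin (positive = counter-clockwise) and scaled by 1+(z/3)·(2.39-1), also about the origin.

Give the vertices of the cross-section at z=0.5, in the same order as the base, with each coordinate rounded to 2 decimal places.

Cross-section at z=0.5: (-6.58,-1.01) (-5.17,-2.35) (4.39,0.67) (-4.47,2.08)

t = z/height = 0.5/3 = 0.166667
s = 1 + (scale-1)·z/height = 1 + (2.39-1)·0.5/3 = 1.231667
θ = twist·z/height = -150°·0.5/3 = -25.0000° = -0.436332 rad
cos θ = 0.906308, sin θ = -0.422618 (intermediates below are computed at full precision and shown rounded to 5 d.p.)
v1: (-4.5,-3) → rotate → (-5.34624,-0.81714) → ×s → (-6.58479,-1.00645) → (-6.58,-1.01)
v2: (-3,-3.5) → rotate → (-4.19809,-1.90422) → ×s → (-5.17064,-2.34537) → (-5.17,-2.35)
v3: (3,2) → rotate → (3.56416,0.54476) → ×s → (4.38986,0.67096) → (4.39,0.67)
v4: (-4,0) → rotate → (-3.62523,1.69047) → ×s → (-4.46508,2.08210) → (-4.47,2.08)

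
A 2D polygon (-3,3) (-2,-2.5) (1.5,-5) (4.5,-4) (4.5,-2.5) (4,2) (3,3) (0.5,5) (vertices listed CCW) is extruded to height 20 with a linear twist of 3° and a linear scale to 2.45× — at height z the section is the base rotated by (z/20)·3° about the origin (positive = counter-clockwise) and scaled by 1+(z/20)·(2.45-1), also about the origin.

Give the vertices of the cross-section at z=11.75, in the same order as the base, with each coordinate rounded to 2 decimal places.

t = z/height = 11.75/20 = 0.5875
s = 1 + (scale-1)·z/height = 1 + (2.45-1)·11.75/20 = 1.851875
θ = twist·z/height = 3°·11.75/20 = 1.7625° = 0.030761 rad
cos θ = 0.999527, sin θ = 0.030757 (intermediates below are computed at full precision and shown rounded to 5 d.p.)
v1: (-3,3) → rotate → (-3.09085,2.90631) → ×s → (-5.72387,5.38212) → (-5.72,5.38)
v2: (-2,-2.5) → rotate → (-1.92216,-2.56033) → ×s → (-3.55960,-4.74141) → (-3.56,-4.74)
v3: (1.5,-5) → rotate → (1.65307,-4.95150) → ×s → (3.06129,-9.16956) → (3.06,-9.17)
v4: (4.5,-4) → rotate → (4.62090,-3.85970) → ×s → (8.55732,-7.14769) → (8.56,-7.15)
v5: (4.5,-2.5) → rotate → (4.57476,-2.36041) → ×s → (8.47189,-4.37119) → (8.47,-4.37)
v6: (4,2) → rotate → (3.93659,2.12208) → ×s → (7.29008,3.92983) → (7.29,3.93)
v7: (3,3) → rotate → (2.90631,3.09085) → ×s → (5.38212,5.72387) → (5.38,5.72)
v8: (0.5,5) → rotate → (0.34598,5.01301) → ×s → (0.64071,9.28347) → (0.64,9.28)

Cross-section at z=11.75: (-5.72,5.38) (-3.56,-4.74) (3.06,-9.17) (8.56,-7.15) (8.47,-4.37) (7.29,3.93) (5.38,5.72) (0.64,9.28)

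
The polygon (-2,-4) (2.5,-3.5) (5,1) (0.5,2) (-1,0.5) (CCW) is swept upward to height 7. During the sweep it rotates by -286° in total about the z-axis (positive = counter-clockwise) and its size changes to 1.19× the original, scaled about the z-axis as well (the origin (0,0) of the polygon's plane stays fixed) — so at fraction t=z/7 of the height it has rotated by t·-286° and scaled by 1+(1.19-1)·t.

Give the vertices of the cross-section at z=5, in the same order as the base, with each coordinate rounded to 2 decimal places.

Cross-section at z=5: (3.94,3.21) (-0.95,4.79) (-5.64,1.30) (-1.45,-1.84) (0.80,-0.98)

t = z/height = 5/7 = 0.714286
s = 1 + (scale-1)·z/height = 1 + (1.19-1)·5/7 = 1.135714
θ = twist·z/height = -286°·5/7 = -204.2857° = -3.565458 rad
cos θ = -0.911506, sin θ = 0.411287 (intermediates below are computed at full precision and shown rounded to 5 d.p.)
v1: (-2,-4) → rotate → (3.46816,2.82345) → ×s → (3.93884,3.20663) → (3.94,3.21)
v2: (2.5,-3.5) → rotate → (-0.83926,4.21849) → ×s → (-0.95316,4.79100) → (-0.95,4.79)
v3: (5,1) → rotate → (-4.96882,1.14493) → ×s → (-5.64316,1.30031) → (-5.64,1.30)
v4: (0.5,2) → rotate → (-1.27833,-1.61737) → ×s → (-1.45181,-1.83687) → (-1.45,-1.84)
v5: (-1,0.5) → rotate → (0.70586,-0.86704) → ×s → (0.80166,-0.98471) → (0.80,-0.98)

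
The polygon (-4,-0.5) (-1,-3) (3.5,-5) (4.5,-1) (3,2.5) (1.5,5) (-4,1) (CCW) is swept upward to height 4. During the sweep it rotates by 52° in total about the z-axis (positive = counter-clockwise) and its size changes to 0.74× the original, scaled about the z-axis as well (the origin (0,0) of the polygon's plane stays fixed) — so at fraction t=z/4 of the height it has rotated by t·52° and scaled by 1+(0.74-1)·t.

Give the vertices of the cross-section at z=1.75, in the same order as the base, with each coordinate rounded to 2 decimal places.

t = z/height = 1.75/4 = 0.4375
s = 1 + (scale-1)·z/height = 1 + (0.74-1)·1.75/4 = 0.886250
θ = twist·z/height = 52°·1.75/4 = 22.7500° = 0.397062 rad
cos θ = 0.922201, sin θ = 0.386711 (intermediates below are computed at full precision and shown rounded to 5 d.p.)
v1: (-4,-0.5) → rotate → (-3.49545,-2.00794) → ×s → (-3.09784,-1.77954) → (-3.10,-1.78)
v2: (-1,-3) → rotate → (0.23793,-3.15331) → ×s → (0.21087,-2.79462) → (0.21,-2.79)
v3: (3.5,-5) → rotate → (5.16126,-3.25752) → ×s → (4.57417,-2.88697) → (4.57,-2.89)
v4: (4.5,-1) → rotate → (4.53662,0.81800) → ×s → (4.02058,0.72495) → (4.02,0.72)
v5: (3,2.5) → rotate → (1.79983,3.46564) → ×s → (1.59510,3.07142) → (1.60,3.07)
v6: (1.5,5) → rotate → (-0.55025,5.19107) → ×s → (-0.48766,4.60059) → (-0.49,4.60)
v7: (-4,1) → rotate → (-4.07551,-0.62464) → ×s → (-3.61193,-0.55359) → (-3.61,-0.55)

Cross-section at z=1.75: (-3.10,-1.78) (0.21,-2.79) (4.57,-2.89) (4.02,0.72) (1.60,3.07) (-0.49,4.60) (-3.61,-0.55)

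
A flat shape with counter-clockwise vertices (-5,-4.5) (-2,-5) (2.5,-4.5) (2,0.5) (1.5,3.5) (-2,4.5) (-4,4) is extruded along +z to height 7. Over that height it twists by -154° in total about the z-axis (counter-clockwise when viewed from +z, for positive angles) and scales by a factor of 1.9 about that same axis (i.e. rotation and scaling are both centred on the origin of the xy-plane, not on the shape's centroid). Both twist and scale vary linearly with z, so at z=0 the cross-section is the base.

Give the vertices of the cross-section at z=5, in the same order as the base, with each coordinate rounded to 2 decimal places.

t = z/height = 5/7 = 0.714286
s = 1 + (scale-1)·z/height = 1 + (1.9-1)·5/7 = 1.642857
θ = twist·z/height = -154°·5/7 = -110.0000° = -1.919862 rad
cos θ = -0.342020, sin θ = -0.939693 (intermediates below are computed at full precision and shown rounded to 5 d.p.)
v1: (-5,-4.5) → rotate → (-2.51852,6.23755) → ×s → (-4.13756,10.24741) → (-4.14,10.25)
v2: (-2,-5) → rotate → (-4.01442,3.58949) → ×s → (-6.59512,5.89701) → (-6.60,5.90)
v3: (2.5,-4.5) → rotate → (-5.08367,-0.81014) → ×s → (-8.35174,-1.33095) → (-8.35,-1.33)
v4: (2,0.5) → rotate → (-0.21419,-2.05040) → ×s → (-0.35189,-3.36851) → (-0.35,-3.37)
v5: (1.5,3.5) → rotate → (2.77589,-2.60661) → ×s → (4.56040,-4.28229) → (4.56,-4.28)
v6: (-2,4.5) → rotate → (4.91266,0.34029) → ×s → (8.07079,0.55906) → (8.07,0.56)
v7: (-4,4) → rotate → (5.12685,2.39069) → ×s → (8.42268,3.92756) → (8.42,3.93)

Cross-section at z=5: (-4.14,10.25) (-6.60,5.90) (-8.35,-1.33) (-0.35,-3.37) (4.56,-4.28) (8.07,0.56) (8.42,3.93)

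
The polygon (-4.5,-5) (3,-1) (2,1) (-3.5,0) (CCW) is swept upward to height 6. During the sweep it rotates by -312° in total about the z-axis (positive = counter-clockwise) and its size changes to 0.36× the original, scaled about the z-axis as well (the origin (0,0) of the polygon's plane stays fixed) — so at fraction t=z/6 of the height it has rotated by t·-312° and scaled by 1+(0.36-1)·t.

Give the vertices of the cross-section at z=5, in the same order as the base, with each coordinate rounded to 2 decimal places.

t = z/height = 5/6 = 0.833333
s = 1 + (scale-1)·z/height = 1 + (0.36-1)·5/6 = 0.466667
θ = twist·z/height = -312°·5/6 = -260.0000° = -4.537856 rad
cos θ = -0.173648, sin θ = 0.984808 (intermediates below are computed at full precision and shown rounded to 5 d.p.)
v1: (-4.5,-5) → rotate → (5.70546,-3.56339) → ×s → (2.66255,-1.66292) → (2.66,-1.66)
v2: (3,-1) → rotate → (0.46386,3.12807) → ×s → (0.21647,1.45977) → (0.22,1.46)
v3: (2,1) → rotate → (-1.33210,1.79597) → ×s → (-0.62165,0.83812) → (-0.62,0.84)
v4: (-3.5,0) → rotate → (0.60777,-3.44683) → ×s → (0.28363,-1.60852) → (0.28,-1.61)

Cross-section at z=5: (2.66,-1.66) (0.22,1.46) (-0.62,0.84) (0.28,-1.61)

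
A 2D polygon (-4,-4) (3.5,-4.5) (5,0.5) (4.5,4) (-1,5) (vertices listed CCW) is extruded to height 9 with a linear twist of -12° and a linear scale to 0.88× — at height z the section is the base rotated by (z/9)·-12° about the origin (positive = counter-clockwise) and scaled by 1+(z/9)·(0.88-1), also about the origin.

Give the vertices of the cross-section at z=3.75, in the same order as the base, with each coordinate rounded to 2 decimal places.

Cross-section at z=3.75: (-4.12,-3.45) (2.94,-4.55) (4.77,0.06) (4.59,3.41) (-0.53,4.81)

t = z/height = 3.75/9 = 0.416667
s = 1 + (scale-1)·z/height = 1 + (0.88-1)·3.75/9 = 0.950000
θ = twist·z/height = -12°·3.75/9 = -5.0000° = -0.087266 rad
cos θ = 0.996195, sin θ = -0.087156 (intermediates below are computed at full precision and shown rounded to 5 d.p.)
v1: (-4,-4) → rotate → (-4.33340,-3.63616) → ×s → (-4.11673,-3.45435) → (-4.12,-3.45)
v2: (3.5,-4.5) → rotate → (3.09448,-4.78792) → ×s → (2.93976,-4.54853) → (2.94,-4.55)
v3: (5,0.5) → rotate → (5.02455,0.06232) → ×s → (4.77332,0.05920) → (4.77,0.06)
v4: (4.5,4) → rotate → (4.83150,3.59258) → ×s → (4.58992,3.41295) → (4.59,3.41)
v5: (-1,5) → rotate → (-0.56042,5.06813) → ×s → (-0.53240,4.81472) → (-0.53,4.81)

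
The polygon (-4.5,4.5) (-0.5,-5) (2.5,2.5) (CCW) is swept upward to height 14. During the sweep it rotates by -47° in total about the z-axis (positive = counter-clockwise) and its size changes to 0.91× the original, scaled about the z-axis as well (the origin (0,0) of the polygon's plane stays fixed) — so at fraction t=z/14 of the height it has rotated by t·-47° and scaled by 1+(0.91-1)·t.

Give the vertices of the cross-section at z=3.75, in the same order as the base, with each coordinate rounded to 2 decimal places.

t = z/height = 3.75/14 = 0.267857
s = 1 + (scale-1)·z/height = 1 + (0.91-1)·3.75/14 = 0.975893
θ = twist·z/height = -47°·3.75/14 = -12.5893° = -0.219724 rad
cos θ = 0.975958, sin θ = -0.217961 (intermediates below are computed at full precision and shown rounded to 5 d.p.)
v1: (-4.5,4.5) → rotate → (-3.41099,5.37263) → ×s → (-3.32876,5.24311) → (-3.33,5.24)
v2: (-0.5,-5) → rotate → (-1.57778,-4.77081) → ×s → (-1.53975,-4.65580) → (-1.54,-4.66)
v3: (2.5,2.5) → rotate → (2.98480,1.89499) → ×s → (2.91284,1.84931) → (2.91,1.85)

Cross-section at z=3.75: (-3.33,5.24) (-1.54,-4.66) (2.91,1.85)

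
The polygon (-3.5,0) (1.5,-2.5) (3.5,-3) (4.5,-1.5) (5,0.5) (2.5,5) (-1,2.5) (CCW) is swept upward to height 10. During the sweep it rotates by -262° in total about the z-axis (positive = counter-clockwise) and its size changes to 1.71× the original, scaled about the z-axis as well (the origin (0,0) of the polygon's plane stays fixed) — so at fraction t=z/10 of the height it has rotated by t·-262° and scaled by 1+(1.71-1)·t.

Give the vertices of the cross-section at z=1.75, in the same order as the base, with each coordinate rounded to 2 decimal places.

t = z/height = 1.75/10 = 0.175
s = 1 + (scale-1)·z/height = 1 + (1.71-1)·1.75/10 = 1.124250
θ = twist·z/height = -262°·1.75/10 = -45.8500° = -0.800233 rad
cos θ = 0.696539, sin θ = -0.717519 (intermediates below are computed at full precision and shown rounded to 5 d.p.)
v1: (-3.5,0) → rotate → (-2.43789,2.51132) → ×s → (-2.74079,2.82335) → (-2.74,2.82)
v2: (1.5,-2.5) → rotate → (-0.74899,-2.81763) → ×s → (-0.84205,-3.16772) → (-0.84,-3.17)
v3: (3.5,-3) → rotate → (0.28533,-4.60093) → ×s → (0.32078,-5.17260) → (0.32,-5.17)
v4: (4.5,-1.5) → rotate → (2.05815,-4.27364) → ×s → (2.31387,-4.80464) → (2.31,-4.80)
v5: (5,0.5) → rotate → (3.84146,-3.23932) → ×s → (4.31876,-3.64181) → (4.32,-3.64)
v6: (2.5,5) → rotate → (5.32894,1.68890) → ×s → (5.99106,1.89874) → (5.99,1.90)
v7: (-1,2.5) → rotate → (1.09726,2.45887) → ×s → (1.23359,2.76438) → (1.23,2.76)

Cross-section at z=1.75: (-2.74,2.82) (-0.84,-3.17) (0.32,-5.17) (2.31,-4.80) (4.32,-3.64) (5.99,1.90) (1.23,2.76)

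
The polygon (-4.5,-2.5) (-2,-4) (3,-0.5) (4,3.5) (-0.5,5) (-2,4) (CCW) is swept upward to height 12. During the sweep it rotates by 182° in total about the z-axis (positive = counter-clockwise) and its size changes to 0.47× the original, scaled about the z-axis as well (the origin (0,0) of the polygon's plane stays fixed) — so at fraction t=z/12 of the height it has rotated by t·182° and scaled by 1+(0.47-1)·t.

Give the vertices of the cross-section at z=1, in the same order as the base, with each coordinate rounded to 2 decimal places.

t = z/height = 1/12 = 0.0833333
s = 1 + (scale-1)·z/height = 1 + (0.47-1)·1/12 = 0.955833
θ = twist·z/height = 182°·1/12 = 15.1667° = 0.264708 rad
cos θ = 0.965169, sin θ = 0.261628 (intermediates below are computed at full precision and shown rounded to 5 d.p.)
v1: (-4.5,-2.5) → rotate → (-3.68919,-3.59025) → ×s → (-3.52625,-3.43168) → (-3.53,-3.43)
v2: (-2,-4) → rotate → (-0.88383,-4.38393) → ×s → (-0.84479,-4.19031) → (-0.84,-4.19)
v3: (3,-0.5) → rotate → (3.02632,0.30230) → ×s → (2.89266,0.28895) → (2.89,0.29)
v4: (4,3.5) → rotate → (2.94498,4.42460) → ×s → (2.81491,4.22918) → (2.81,4.23)
v5: (-0.5,5) → rotate → (-1.79072,4.69503) → ×s → (-1.71163,4.48767) → (-1.71,4.49)
v6: (-2,4) → rotate → (-2.97685,3.33742) → ×s → (-2.84537,3.19002) → (-2.85,3.19)

Cross-section at z=1: (-3.53,-3.43) (-0.84,-4.19) (2.89,0.29) (2.81,4.23) (-1.71,4.49) (-2.85,3.19)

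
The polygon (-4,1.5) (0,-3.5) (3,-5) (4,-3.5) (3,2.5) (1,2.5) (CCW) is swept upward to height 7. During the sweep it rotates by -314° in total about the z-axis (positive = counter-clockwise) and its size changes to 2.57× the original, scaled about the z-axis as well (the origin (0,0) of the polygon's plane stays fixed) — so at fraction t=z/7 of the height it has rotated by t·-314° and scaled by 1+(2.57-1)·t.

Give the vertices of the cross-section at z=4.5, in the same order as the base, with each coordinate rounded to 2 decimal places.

Cross-section at z=4.5: (6.34,-5.79) (2.62,6.53) (-1.85,11.57) (-4.84,9.52) (-7.46,-2.42) (-3.73,-3.91)

t = z/height = 4.5/7 = 0.642857
s = 1 + (scale-1)·z/height = 1 + (2.57-1)·4.5/7 = 2.009286
θ = twist·z/height = -314°·4.5/7 = -201.8571° = -3.523072 rad
cos θ = -0.928115, sin θ = 0.372294 (intermediates below are computed at full precision and shown rounded to 5 d.p.)
v1: (-4,1.5) → rotate → (3.15402,-2.88135) → ×s → (6.33733,-5.78945) → (6.34,-5.79)
v2: (0,-3.5) → rotate → (1.30303,3.24840) → ×s → (2.61816,6.52697) → (2.62,6.53)
v3: (3,-5) → rotate → (-0.92288,5.75746) → ×s → (-1.85432,11.56837) → (-1.85,11.57)
v4: (4,-3.5) → rotate → (-2.40943,4.73758) → ×s → (-4.84124,9.51915) → (-4.84,9.52)
v5: (3,2.5) → rotate → (-3.71508,-1.20341) → ×s → (-7.46466,-2.41799) → (-7.46,-2.42)
v6: (1,2.5) → rotate → (-1.85885,-1.94799) → ×s → (-3.73496,-3.91408) → (-3.73,-3.91)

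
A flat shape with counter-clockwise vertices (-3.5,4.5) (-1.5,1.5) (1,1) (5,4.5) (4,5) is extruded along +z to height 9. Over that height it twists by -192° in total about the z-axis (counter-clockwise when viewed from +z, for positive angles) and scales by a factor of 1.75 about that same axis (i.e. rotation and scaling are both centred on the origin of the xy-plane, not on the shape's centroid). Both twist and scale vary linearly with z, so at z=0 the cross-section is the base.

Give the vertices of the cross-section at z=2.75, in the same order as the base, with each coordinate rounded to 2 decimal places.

t = z/height = 2.75/9 = 0.305556
s = 1 + (scale-1)·z/height = 1 + (1.75-1)·2.75/9 = 1.229167
θ = twist·z/height = -192°·2.75/9 = -58.6667° = -1.023926 rad
cos θ = 0.520016, sin θ = -0.854156 (intermediates below are computed at full precision and shown rounded to 5 d.p.)
v1: (-3.5,4.5) → rotate → (2.02365,5.32962) → ×s → (2.48740,6.55099) → (2.49,6.55)
v2: (-1.5,1.5) → rotate → (0.50121,2.06126) → ×s → (0.61607,2.53363) → (0.62,2.53)
v3: (1,1) → rotate → (1.37417,-0.33414) → ×s → (1.68909,-0.41071) → (1.69,-0.41)
v4: (5,4.5) → rotate → (6.44378,-1.93071) → ×s → (7.92049,-2.37316) → (7.92,-2.37)
v5: (4,5) → rotate → (6.35085,-0.81655) → ×s → (7.80625,-1.00367) → (7.81,-1.00)

Cross-section at z=2.75: (2.49,6.55) (0.62,2.53) (1.69,-0.41) (7.92,-2.37) (7.81,-1.00)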